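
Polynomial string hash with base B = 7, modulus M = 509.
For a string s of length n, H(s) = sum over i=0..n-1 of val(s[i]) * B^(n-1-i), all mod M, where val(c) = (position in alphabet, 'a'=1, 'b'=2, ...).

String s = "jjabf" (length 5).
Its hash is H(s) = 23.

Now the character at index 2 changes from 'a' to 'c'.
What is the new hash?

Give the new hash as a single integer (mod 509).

Answer: 121

Derivation:
val('a') = 1, val('c') = 3
Position k = 2, exponent = n-1-k = 2
B^2 mod M = 7^2 mod 509 = 49
Delta = (3 - 1) * 49 mod 509 = 98
New hash = (23 + 98) mod 509 = 121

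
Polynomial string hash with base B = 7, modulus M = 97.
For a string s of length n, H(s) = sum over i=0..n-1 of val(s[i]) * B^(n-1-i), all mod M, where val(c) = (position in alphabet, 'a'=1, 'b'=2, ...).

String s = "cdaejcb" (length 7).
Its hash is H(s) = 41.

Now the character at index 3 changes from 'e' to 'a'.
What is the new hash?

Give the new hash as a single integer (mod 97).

Answer: 27

Derivation:
val('e') = 5, val('a') = 1
Position k = 3, exponent = n-1-k = 3
B^3 mod M = 7^3 mod 97 = 52
Delta = (1 - 5) * 52 mod 97 = 83
New hash = (41 + 83) mod 97 = 27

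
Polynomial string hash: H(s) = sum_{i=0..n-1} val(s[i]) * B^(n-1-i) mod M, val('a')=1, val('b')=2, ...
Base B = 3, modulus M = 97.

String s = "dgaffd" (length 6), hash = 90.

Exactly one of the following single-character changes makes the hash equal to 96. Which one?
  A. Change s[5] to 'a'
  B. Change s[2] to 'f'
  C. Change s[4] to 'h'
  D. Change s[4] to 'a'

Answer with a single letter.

Answer: C

Derivation:
Option A: s[5]='d'->'a', delta=(1-4)*3^0 mod 97 = 94, hash=90+94 mod 97 = 87
Option B: s[2]='a'->'f', delta=(6-1)*3^3 mod 97 = 38, hash=90+38 mod 97 = 31
Option C: s[4]='f'->'h', delta=(8-6)*3^1 mod 97 = 6, hash=90+6 mod 97 = 96 <-- target
Option D: s[4]='f'->'a', delta=(1-6)*3^1 mod 97 = 82, hash=90+82 mod 97 = 75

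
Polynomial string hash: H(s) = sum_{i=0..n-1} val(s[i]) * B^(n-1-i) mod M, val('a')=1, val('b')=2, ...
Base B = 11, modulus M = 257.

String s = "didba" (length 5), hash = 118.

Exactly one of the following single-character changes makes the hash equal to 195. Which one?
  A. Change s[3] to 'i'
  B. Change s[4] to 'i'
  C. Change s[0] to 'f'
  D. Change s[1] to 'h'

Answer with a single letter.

Answer: A

Derivation:
Option A: s[3]='b'->'i', delta=(9-2)*11^1 mod 257 = 77, hash=118+77 mod 257 = 195 <-- target
Option B: s[4]='a'->'i', delta=(9-1)*11^0 mod 257 = 8, hash=118+8 mod 257 = 126
Option C: s[0]='d'->'f', delta=(6-4)*11^4 mod 257 = 241, hash=118+241 mod 257 = 102
Option D: s[1]='i'->'h', delta=(8-9)*11^3 mod 257 = 211, hash=118+211 mod 257 = 72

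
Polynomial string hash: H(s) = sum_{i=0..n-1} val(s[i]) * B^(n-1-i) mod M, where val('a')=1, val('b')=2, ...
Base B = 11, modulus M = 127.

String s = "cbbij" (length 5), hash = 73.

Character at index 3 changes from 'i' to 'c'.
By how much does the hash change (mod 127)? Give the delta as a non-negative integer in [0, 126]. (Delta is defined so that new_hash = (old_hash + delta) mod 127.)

Answer: 61

Derivation:
Delta formula: (val(new) - val(old)) * B^(n-1-k) mod M
  val('c') - val('i') = 3 - 9 = -6
  B^(n-1-k) = 11^1 mod 127 = 11
  Delta = -6 * 11 mod 127 = 61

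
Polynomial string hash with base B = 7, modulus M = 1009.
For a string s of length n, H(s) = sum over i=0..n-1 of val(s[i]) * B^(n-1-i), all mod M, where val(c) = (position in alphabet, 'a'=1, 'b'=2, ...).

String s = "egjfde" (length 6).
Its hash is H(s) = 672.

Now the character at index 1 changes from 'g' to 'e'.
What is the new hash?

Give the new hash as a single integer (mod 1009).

Answer: 915

Derivation:
val('g') = 7, val('e') = 5
Position k = 1, exponent = n-1-k = 4
B^4 mod M = 7^4 mod 1009 = 383
Delta = (5 - 7) * 383 mod 1009 = 243
New hash = (672 + 243) mod 1009 = 915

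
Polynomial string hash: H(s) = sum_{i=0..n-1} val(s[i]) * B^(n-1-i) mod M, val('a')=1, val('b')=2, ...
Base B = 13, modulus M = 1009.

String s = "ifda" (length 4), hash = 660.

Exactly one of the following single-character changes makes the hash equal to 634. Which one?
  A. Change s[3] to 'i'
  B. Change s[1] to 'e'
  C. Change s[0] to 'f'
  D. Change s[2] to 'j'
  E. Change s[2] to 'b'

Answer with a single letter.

Answer: E

Derivation:
Option A: s[3]='a'->'i', delta=(9-1)*13^0 mod 1009 = 8, hash=660+8 mod 1009 = 668
Option B: s[1]='f'->'e', delta=(5-6)*13^2 mod 1009 = 840, hash=660+840 mod 1009 = 491
Option C: s[0]='i'->'f', delta=(6-9)*13^3 mod 1009 = 472, hash=660+472 mod 1009 = 123
Option D: s[2]='d'->'j', delta=(10-4)*13^1 mod 1009 = 78, hash=660+78 mod 1009 = 738
Option E: s[2]='d'->'b', delta=(2-4)*13^1 mod 1009 = 983, hash=660+983 mod 1009 = 634 <-- target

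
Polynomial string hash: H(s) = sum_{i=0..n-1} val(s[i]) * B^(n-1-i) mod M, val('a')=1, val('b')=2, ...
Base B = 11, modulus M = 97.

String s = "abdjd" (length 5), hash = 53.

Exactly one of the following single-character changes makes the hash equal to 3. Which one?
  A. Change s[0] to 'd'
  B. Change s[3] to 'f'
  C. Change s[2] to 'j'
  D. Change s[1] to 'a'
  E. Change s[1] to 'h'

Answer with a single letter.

Option A: s[0]='a'->'d', delta=(4-1)*11^4 mod 97 = 79, hash=53+79 mod 97 = 35
Option B: s[3]='j'->'f', delta=(6-10)*11^1 mod 97 = 53, hash=53+53 mod 97 = 9
Option C: s[2]='d'->'j', delta=(10-4)*11^2 mod 97 = 47, hash=53+47 mod 97 = 3 <-- target
Option D: s[1]='b'->'a', delta=(1-2)*11^3 mod 97 = 27, hash=53+27 mod 97 = 80
Option E: s[1]='b'->'h', delta=(8-2)*11^3 mod 97 = 32, hash=53+32 mod 97 = 85

Answer: C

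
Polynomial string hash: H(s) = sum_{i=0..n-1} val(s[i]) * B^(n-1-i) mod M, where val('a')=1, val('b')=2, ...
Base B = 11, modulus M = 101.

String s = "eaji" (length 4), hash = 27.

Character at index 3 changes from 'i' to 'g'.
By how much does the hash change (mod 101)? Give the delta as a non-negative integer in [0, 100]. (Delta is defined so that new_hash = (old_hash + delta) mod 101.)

Delta formula: (val(new) - val(old)) * B^(n-1-k) mod M
  val('g') - val('i') = 7 - 9 = -2
  B^(n-1-k) = 11^0 mod 101 = 1
  Delta = -2 * 1 mod 101 = 99

Answer: 99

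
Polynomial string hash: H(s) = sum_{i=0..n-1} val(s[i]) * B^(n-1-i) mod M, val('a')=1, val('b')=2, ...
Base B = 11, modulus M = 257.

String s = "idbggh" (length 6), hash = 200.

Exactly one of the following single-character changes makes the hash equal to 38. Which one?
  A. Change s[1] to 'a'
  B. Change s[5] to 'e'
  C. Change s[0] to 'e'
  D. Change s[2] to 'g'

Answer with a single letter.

Answer: C

Derivation:
Option A: s[1]='d'->'a', delta=(1-4)*11^4 mod 257 = 24, hash=200+24 mod 257 = 224
Option B: s[5]='h'->'e', delta=(5-8)*11^0 mod 257 = 254, hash=200+254 mod 257 = 197
Option C: s[0]='i'->'e', delta=(5-9)*11^5 mod 257 = 95, hash=200+95 mod 257 = 38 <-- target
Option D: s[2]='b'->'g', delta=(7-2)*11^3 mod 257 = 230, hash=200+230 mod 257 = 173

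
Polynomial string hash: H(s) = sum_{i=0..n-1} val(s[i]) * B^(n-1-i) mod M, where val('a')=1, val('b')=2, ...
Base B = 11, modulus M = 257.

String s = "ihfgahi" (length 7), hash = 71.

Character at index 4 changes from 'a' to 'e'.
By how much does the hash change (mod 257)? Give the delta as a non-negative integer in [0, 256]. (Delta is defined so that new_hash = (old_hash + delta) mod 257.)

Answer: 227

Derivation:
Delta formula: (val(new) - val(old)) * B^(n-1-k) mod M
  val('e') - val('a') = 5 - 1 = 4
  B^(n-1-k) = 11^2 mod 257 = 121
  Delta = 4 * 121 mod 257 = 227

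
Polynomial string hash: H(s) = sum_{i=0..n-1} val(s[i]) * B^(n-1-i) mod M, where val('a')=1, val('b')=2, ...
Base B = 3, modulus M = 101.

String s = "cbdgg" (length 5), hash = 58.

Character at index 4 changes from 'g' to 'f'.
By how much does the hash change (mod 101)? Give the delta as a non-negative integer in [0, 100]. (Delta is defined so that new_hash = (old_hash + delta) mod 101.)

Answer: 100

Derivation:
Delta formula: (val(new) - val(old)) * B^(n-1-k) mod M
  val('f') - val('g') = 6 - 7 = -1
  B^(n-1-k) = 3^0 mod 101 = 1
  Delta = -1 * 1 mod 101 = 100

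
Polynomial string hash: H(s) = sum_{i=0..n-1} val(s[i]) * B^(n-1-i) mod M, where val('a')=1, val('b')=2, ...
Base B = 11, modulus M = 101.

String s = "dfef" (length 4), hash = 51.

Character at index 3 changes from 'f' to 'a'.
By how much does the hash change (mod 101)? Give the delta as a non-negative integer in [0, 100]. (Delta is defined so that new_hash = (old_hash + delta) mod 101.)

Answer: 96

Derivation:
Delta formula: (val(new) - val(old)) * B^(n-1-k) mod M
  val('a') - val('f') = 1 - 6 = -5
  B^(n-1-k) = 11^0 mod 101 = 1
  Delta = -5 * 1 mod 101 = 96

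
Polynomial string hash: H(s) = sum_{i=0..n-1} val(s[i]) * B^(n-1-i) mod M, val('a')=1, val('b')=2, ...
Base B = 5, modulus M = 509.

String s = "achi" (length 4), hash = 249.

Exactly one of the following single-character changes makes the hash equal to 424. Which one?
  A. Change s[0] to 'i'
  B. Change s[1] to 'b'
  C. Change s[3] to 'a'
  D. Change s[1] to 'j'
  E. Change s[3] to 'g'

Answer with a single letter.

Answer: D

Derivation:
Option A: s[0]='a'->'i', delta=(9-1)*5^3 mod 509 = 491, hash=249+491 mod 509 = 231
Option B: s[1]='c'->'b', delta=(2-3)*5^2 mod 509 = 484, hash=249+484 mod 509 = 224
Option C: s[3]='i'->'a', delta=(1-9)*5^0 mod 509 = 501, hash=249+501 mod 509 = 241
Option D: s[1]='c'->'j', delta=(10-3)*5^2 mod 509 = 175, hash=249+175 mod 509 = 424 <-- target
Option E: s[3]='i'->'g', delta=(7-9)*5^0 mod 509 = 507, hash=249+507 mod 509 = 247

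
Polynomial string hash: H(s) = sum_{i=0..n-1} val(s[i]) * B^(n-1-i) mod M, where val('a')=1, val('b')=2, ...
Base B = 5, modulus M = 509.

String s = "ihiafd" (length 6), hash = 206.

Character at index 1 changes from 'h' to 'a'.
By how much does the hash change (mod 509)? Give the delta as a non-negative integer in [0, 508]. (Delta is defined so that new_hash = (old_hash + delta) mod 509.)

Answer: 206

Derivation:
Delta formula: (val(new) - val(old)) * B^(n-1-k) mod M
  val('a') - val('h') = 1 - 8 = -7
  B^(n-1-k) = 5^4 mod 509 = 116
  Delta = -7 * 116 mod 509 = 206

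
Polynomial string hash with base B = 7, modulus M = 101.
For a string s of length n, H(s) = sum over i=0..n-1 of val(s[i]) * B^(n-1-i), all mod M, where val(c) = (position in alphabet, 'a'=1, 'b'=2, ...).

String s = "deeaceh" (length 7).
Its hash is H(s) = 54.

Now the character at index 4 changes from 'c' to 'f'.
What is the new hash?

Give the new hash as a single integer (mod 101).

val('c') = 3, val('f') = 6
Position k = 4, exponent = n-1-k = 2
B^2 mod M = 7^2 mod 101 = 49
Delta = (6 - 3) * 49 mod 101 = 46
New hash = (54 + 46) mod 101 = 100

Answer: 100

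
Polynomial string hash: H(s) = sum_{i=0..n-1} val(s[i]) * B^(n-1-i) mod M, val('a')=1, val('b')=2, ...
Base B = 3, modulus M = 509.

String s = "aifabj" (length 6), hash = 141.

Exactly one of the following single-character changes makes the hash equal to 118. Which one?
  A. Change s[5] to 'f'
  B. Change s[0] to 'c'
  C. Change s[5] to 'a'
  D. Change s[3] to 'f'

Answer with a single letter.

Option A: s[5]='j'->'f', delta=(6-10)*3^0 mod 509 = 505, hash=141+505 mod 509 = 137
Option B: s[0]='a'->'c', delta=(3-1)*3^5 mod 509 = 486, hash=141+486 mod 509 = 118 <-- target
Option C: s[5]='j'->'a', delta=(1-10)*3^0 mod 509 = 500, hash=141+500 mod 509 = 132
Option D: s[3]='a'->'f', delta=(6-1)*3^2 mod 509 = 45, hash=141+45 mod 509 = 186

Answer: B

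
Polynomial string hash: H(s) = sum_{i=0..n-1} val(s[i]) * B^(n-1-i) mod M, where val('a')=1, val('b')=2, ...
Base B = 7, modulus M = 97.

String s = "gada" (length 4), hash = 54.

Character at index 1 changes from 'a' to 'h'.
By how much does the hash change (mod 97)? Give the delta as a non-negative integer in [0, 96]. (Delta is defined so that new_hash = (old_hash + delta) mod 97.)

Answer: 52

Derivation:
Delta formula: (val(new) - val(old)) * B^(n-1-k) mod M
  val('h') - val('a') = 8 - 1 = 7
  B^(n-1-k) = 7^2 mod 97 = 49
  Delta = 7 * 49 mod 97 = 52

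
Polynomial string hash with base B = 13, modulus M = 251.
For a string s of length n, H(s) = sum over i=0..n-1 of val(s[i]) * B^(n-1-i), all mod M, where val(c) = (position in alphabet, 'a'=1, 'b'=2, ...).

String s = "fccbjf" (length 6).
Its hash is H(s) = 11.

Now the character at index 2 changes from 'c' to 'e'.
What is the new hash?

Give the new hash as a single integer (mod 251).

Answer: 138

Derivation:
val('c') = 3, val('e') = 5
Position k = 2, exponent = n-1-k = 3
B^3 mod M = 13^3 mod 251 = 189
Delta = (5 - 3) * 189 mod 251 = 127
New hash = (11 + 127) mod 251 = 138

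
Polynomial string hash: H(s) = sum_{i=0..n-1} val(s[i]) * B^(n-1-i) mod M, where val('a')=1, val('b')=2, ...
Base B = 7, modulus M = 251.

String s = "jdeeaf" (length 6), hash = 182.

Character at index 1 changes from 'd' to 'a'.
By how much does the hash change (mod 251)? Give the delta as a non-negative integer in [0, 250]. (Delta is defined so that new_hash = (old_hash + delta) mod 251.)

Delta formula: (val(new) - val(old)) * B^(n-1-k) mod M
  val('a') - val('d') = 1 - 4 = -3
  B^(n-1-k) = 7^4 mod 251 = 142
  Delta = -3 * 142 mod 251 = 76

Answer: 76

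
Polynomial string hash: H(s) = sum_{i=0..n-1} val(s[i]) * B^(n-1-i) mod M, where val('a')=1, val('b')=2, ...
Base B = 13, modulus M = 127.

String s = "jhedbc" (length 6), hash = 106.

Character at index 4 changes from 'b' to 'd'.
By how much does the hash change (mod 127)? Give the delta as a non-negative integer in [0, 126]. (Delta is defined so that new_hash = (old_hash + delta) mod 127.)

Delta formula: (val(new) - val(old)) * B^(n-1-k) mod M
  val('d') - val('b') = 4 - 2 = 2
  B^(n-1-k) = 13^1 mod 127 = 13
  Delta = 2 * 13 mod 127 = 26

Answer: 26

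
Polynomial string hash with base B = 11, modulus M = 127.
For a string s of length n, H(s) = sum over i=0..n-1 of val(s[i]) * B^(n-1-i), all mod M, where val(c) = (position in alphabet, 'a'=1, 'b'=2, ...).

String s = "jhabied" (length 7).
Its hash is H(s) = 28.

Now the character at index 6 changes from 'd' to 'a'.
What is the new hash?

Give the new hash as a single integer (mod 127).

Answer: 25

Derivation:
val('d') = 4, val('a') = 1
Position k = 6, exponent = n-1-k = 0
B^0 mod M = 11^0 mod 127 = 1
Delta = (1 - 4) * 1 mod 127 = 124
New hash = (28 + 124) mod 127 = 25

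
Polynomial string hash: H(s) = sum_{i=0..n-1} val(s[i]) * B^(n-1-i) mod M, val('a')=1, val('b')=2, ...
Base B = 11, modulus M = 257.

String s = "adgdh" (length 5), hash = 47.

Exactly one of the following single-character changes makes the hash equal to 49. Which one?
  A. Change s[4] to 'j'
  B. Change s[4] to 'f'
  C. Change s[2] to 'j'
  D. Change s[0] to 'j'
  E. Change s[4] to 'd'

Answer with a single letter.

Option A: s[4]='h'->'j', delta=(10-8)*11^0 mod 257 = 2, hash=47+2 mod 257 = 49 <-- target
Option B: s[4]='h'->'f', delta=(6-8)*11^0 mod 257 = 255, hash=47+255 mod 257 = 45
Option C: s[2]='g'->'j', delta=(10-7)*11^2 mod 257 = 106, hash=47+106 mod 257 = 153
Option D: s[0]='a'->'j', delta=(10-1)*11^4 mod 257 = 185, hash=47+185 mod 257 = 232
Option E: s[4]='h'->'d', delta=(4-8)*11^0 mod 257 = 253, hash=47+253 mod 257 = 43

Answer: A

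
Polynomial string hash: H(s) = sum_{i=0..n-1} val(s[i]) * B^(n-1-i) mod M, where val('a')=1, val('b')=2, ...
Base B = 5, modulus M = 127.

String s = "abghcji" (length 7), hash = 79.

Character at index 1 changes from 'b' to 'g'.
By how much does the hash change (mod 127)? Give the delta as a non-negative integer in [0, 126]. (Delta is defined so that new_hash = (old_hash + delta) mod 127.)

Delta formula: (val(new) - val(old)) * B^(n-1-k) mod M
  val('g') - val('b') = 7 - 2 = 5
  B^(n-1-k) = 5^5 mod 127 = 77
  Delta = 5 * 77 mod 127 = 4

Answer: 4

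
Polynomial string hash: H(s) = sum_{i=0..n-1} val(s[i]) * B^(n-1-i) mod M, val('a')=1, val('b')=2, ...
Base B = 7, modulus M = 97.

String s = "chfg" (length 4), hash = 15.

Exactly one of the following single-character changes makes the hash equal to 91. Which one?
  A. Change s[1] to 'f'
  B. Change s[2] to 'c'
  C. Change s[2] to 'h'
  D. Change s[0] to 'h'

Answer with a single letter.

Option A: s[1]='h'->'f', delta=(6-8)*7^2 mod 97 = 96, hash=15+96 mod 97 = 14
Option B: s[2]='f'->'c', delta=(3-6)*7^1 mod 97 = 76, hash=15+76 mod 97 = 91 <-- target
Option C: s[2]='f'->'h', delta=(8-6)*7^1 mod 97 = 14, hash=15+14 mod 97 = 29
Option D: s[0]='c'->'h', delta=(8-3)*7^3 mod 97 = 66, hash=15+66 mod 97 = 81

Answer: B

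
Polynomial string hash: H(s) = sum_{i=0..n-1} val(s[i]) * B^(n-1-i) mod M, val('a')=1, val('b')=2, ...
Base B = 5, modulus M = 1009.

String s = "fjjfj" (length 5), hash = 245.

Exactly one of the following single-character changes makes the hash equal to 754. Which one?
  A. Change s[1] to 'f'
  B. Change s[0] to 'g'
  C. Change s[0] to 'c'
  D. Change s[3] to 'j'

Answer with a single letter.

Option A: s[1]='j'->'f', delta=(6-10)*5^3 mod 1009 = 509, hash=245+509 mod 1009 = 754 <-- target
Option B: s[0]='f'->'g', delta=(7-6)*5^4 mod 1009 = 625, hash=245+625 mod 1009 = 870
Option C: s[0]='f'->'c', delta=(3-6)*5^4 mod 1009 = 143, hash=245+143 mod 1009 = 388
Option D: s[3]='f'->'j', delta=(10-6)*5^1 mod 1009 = 20, hash=245+20 mod 1009 = 265

Answer: A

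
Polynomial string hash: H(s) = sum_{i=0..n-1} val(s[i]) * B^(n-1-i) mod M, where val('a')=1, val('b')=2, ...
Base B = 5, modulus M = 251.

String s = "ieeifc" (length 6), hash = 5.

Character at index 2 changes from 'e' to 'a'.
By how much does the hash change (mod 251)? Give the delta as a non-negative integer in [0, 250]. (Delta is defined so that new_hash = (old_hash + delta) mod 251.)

Answer: 2

Derivation:
Delta formula: (val(new) - val(old)) * B^(n-1-k) mod M
  val('a') - val('e') = 1 - 5 = -4
  B^(n-1-k) = 5^3 mod 251 = 125
  Delta = -4 * 125 mod 251 = 2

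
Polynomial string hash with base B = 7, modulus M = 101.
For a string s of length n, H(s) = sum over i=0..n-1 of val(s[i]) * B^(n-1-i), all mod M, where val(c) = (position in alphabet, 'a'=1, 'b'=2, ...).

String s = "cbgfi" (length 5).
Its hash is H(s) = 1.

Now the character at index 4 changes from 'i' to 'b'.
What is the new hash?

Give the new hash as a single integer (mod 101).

Answer: 95

Derivation:
val('i') = 9, val('b') = 2
Position k = 4, exponent = n-1-k = 0
B^0 mod M = 7^0 mod 101 = 1
Delta = (2 - 9) * 1 mod 101 = 94
New hash = (1 + 94) mod 101 = 95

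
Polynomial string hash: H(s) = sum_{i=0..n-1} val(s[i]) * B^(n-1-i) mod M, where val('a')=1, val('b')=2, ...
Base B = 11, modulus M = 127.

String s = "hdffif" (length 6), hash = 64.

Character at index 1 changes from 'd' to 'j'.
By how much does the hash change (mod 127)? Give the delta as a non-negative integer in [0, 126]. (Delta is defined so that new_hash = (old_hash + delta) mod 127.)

Delta formula: (val(new) - val(old)) * B^(n-1-k) mod M
  val('j') - val('d') = 10 - 4 = 6
  B^(n-1-k) = 11^4 mod 127 = 36
  Delta = 6 * 36 mod 127 = 89

Answer: 89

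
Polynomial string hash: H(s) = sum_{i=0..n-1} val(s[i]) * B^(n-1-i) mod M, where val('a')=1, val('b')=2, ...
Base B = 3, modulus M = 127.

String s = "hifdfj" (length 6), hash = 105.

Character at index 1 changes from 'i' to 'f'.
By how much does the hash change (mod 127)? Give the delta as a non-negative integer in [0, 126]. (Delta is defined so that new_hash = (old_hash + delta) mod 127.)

Answer: 11

Derivation:
Delta formula: (val(new) - val(old)) * B^(n-1-k) mod M
  val('f') - val('i') = 6 - 9 = -3
  B^(n-1-k) = 3^4 mod 127 = 81
  Delta = -3 * 81 mod 127 = 11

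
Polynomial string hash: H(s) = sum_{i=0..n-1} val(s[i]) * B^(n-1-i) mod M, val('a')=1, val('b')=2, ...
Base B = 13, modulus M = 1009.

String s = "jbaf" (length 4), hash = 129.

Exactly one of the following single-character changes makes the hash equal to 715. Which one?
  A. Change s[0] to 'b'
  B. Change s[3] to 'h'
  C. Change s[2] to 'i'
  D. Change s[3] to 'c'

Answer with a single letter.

Answer: A

Derivation:
Option A: s[0]='j'->'b', delta=(2-10)*13^3 mod 1009 = 586, hash=129+586 mod 1009 = 715 <-- target
Option B: s[3]='f'->'h', delta=(8-6)*13^0 mod 1009 = 2, hash=129+2 mod 1009 = 131
Option C: s[2]='a'->'i', delta=(9-1)*13^1 mod 1009 = 104, hash=129+104 mod 1009 = 233
Option D: s[3]='f'->'c', delta=(3-6)*13^0 mod 1009 = 1006, hash=129+1006 mod 1009 = 126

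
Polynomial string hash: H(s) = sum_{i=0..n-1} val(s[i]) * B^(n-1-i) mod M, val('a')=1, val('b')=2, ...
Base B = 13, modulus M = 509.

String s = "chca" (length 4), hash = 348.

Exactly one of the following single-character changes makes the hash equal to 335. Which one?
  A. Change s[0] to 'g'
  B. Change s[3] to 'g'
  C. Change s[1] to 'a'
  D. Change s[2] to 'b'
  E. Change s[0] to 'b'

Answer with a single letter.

Option A: s[0]='c'->'g', delta=(7-3)*13^3 mod 509 = 135, hash=348+135 mod 509 = 483
Option B: s[3]='a'->'g', delta=(7-1)*13^0 mod 509 = 6, hash=348+6 mod 509 = 354
Option C: s[1]='h'->'a', delta=(1-8)*13^2 mod 509 = 344, hash=348+344 mod 509 = 183
Option D: s[2]='c'->'b', delta=(2-3)*13^1 mod 509 = 496, hash=348+496 mod 509 = 335 <-- target
Option E: s[0]='c'->'b', delta=(2-3)*13^3 mod 509 = 348, hash=348+348 mod 509 = 187

Answer: D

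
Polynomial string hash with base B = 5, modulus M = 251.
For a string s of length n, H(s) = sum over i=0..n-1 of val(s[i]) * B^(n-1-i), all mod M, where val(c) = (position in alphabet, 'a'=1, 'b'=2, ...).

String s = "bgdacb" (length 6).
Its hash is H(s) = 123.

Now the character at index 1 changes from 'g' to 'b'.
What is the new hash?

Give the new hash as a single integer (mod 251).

val('g') = 7, val('b') = 2
Position k = 1, exponent = n-1-k = 4
B^4 mod M = 5^4 mod 251 = 123
Delta = (2 - 7) * 123 mod 251 = 138
New hash = (123 + 138) mod 251 = 10

Answer: 10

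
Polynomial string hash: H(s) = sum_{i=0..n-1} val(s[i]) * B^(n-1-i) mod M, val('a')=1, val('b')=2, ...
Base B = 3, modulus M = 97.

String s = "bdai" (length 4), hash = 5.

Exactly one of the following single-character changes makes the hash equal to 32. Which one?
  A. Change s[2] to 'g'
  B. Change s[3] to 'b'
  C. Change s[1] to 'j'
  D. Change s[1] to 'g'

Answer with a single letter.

Answer: D

Derivation:
Option A: s[2]='a'->'g', delta=(7-1)*3^1 mod 97 = 18, hash=5+18 mod 97 = 23
Option B: s[3]='i'->'b', delta=(2-9)*3^0 mod 97 = 90, hash=5+90 mod 97 = 95
Option C: s[1]='d'->'j', delta=(10-4)*3^2 mod 97 = 54, hash=5+54 mod 97 = 59
Option D: s[1]='d'->'g', delta=(7-4)*3^2 mod 97 = 27, hash=5+27 mod 97 = 32 <-- target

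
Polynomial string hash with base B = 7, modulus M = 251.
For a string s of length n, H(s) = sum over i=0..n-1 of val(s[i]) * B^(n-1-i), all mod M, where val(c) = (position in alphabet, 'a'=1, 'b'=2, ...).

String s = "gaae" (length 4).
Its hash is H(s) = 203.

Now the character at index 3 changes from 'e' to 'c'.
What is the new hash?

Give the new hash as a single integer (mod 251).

Answer: 201

Derivation:
val('e') = 5, val('c') = 3
Position k = 3, exponent = n-1-k = 0
B^0 mod M = 7^0 mod 251 = 1
Delta = (3 - 5) * 1 mod 251 = 249
New hash = (203 + 249) mod 251 = 201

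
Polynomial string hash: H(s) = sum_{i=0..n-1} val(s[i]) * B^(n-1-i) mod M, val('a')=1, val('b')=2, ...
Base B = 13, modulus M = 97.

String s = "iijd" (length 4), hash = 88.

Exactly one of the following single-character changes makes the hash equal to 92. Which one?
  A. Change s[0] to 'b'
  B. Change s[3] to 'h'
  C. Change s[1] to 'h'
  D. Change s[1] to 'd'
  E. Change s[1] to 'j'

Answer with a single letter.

Option A: s[0]='i'->'b', delta=(2-9)*13^3 mod 97 = 44, hash=88+44 mod 97 = 35
Option B: s[3]='d'->'h', delta=(8-4)*13^0 mod 97 = 4, hash=88+4 mod 97 = 92 <-- target
Option C: s[1]='i'->'h', delta=(8-9)*13^2 mod 97 = 25, hash=88+25 mod 97 = 16
Option D: s[1]='i'->'d', delta=(4-9)*13^2 mod 97 = 28, hash=88+28 mod 97 = 19
Option E: s[1]='i'->'j', delta=(10-9)*13^2 mod 97 = 72, hash=88+72 mod 97 = 63

Answer: B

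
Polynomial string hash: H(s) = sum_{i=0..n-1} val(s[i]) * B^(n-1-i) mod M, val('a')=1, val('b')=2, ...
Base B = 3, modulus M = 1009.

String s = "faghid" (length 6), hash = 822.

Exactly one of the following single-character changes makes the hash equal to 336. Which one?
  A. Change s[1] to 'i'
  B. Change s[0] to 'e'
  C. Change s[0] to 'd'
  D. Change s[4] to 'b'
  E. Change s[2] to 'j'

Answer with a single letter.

Answer: C

Derivation:
Option A: s[1]='a'->'i', delta=(9-1)*3^4 mod 1009 = 648, hash=822+648 mod 1009 = 461
Option B: s[0]='f'->'e', delta=(5-6)*3^5 mod 1009 = 766, hash=822+766 mod 1009 = 579
Option C: s[0]='f'->'d', delta=(4-6)*3^5 mod 1009 = 523, hash=822+523 mod 1009 = 336 <-- target
Option D: s[4]='i'->'b', delta=(2-9)*3^1 mod 1009 = 988, hash=822+988 mod 1009 = 801
Option E: s[2]='g'->'j', delta=(10-7)*3^3 mod 1009 = 81, hash=822+81 mod 1009 = 903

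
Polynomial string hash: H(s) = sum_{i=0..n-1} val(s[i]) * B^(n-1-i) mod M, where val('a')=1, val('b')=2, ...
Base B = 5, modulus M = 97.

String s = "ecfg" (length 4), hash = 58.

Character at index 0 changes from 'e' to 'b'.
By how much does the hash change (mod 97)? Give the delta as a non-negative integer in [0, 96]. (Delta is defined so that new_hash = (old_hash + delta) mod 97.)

Delta formula: (val(new) - val(old)) * B^(n-1-k) mod M
  val('b') - val('e') = 2 - 5 = -3
  B^(n-1-k) = 5^3 mod 97 = 28
  Delta = -3 * 28 mod 97 = 13

Answer: 13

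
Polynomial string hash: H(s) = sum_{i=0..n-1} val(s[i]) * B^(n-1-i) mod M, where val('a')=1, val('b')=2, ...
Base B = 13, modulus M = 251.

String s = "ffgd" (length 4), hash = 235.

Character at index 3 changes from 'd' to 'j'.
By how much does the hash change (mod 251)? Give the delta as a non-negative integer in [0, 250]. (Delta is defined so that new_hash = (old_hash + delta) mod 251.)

Answer: 6

Derivation:
Delta formula: (val(new) - val(old)) * B^(n-1-k) mod M
  val('j') - val('d') = 10 - 4 = 6
  B^(n-1-k) = 13^0 mod 251 = 1
  Delta = 6 * 1 mod 251 = 6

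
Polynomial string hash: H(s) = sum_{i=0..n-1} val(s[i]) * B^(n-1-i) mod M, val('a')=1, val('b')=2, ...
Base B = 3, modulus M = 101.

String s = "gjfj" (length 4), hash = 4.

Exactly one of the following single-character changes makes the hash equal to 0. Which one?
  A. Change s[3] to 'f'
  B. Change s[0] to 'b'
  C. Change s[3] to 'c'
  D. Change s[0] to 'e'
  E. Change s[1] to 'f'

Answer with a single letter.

Answer: A

Derivation:
Option A: s[3]='j'->'f', delta=(6-10)*3^0 mod 101 = 97, hash=4+97 mod 101 = 0 <-- target
Option B: s[0]='g'->'b', delta=(2-7)*3^3 mod 101 = 67, hash=4+67 mod 101 = 71
Option C: s[3]='j'->'c', delta=(3-10)*3^0 mod 101 = 94, hash=4+94 mod 101 = 98
Option D: s[0]='g'->'e', delta=(5-7)*3^3 mod 101 = 47, hash=4+47 mod 101 = 51
Option E: s[1]='j'->'f', delta=(6-10)*3^2 mod 101 = 65, hash=4+65 mod 101 = 69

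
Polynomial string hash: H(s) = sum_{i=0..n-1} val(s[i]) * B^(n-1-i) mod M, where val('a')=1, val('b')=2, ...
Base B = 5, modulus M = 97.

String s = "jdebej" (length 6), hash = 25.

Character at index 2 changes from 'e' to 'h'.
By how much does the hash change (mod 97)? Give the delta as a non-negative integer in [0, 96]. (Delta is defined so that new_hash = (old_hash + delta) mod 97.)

Answer: 84

Derivation:
Delta formula: (val(new) - val(old)) * B^(n-1-k) mod M
  val('h') - val('e') = 8 - 5 = 3
  B^(n-1-k) = 5^3 mod 97 = 28
  Delta = 3 * 28 mod 97 = 84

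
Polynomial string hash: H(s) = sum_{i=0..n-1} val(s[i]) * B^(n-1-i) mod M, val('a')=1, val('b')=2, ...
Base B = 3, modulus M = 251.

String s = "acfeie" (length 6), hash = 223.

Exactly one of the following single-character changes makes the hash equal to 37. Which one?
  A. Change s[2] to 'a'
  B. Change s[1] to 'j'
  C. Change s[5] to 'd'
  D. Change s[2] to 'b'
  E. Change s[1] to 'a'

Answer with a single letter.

Answer: B

Derivation:
Option A: s[2]='f'->'a', delta=(1-6)*3^3 mod 251 = 116, hash=223+116 mod 251 = 88
Option B: s[1]='c'->'j', delta=(10-3)*3^4 mod 251 = 65, hash=223+65 mod 251 = 37 <-- target
Option C: s[5]='e'->'d', delta=(4-5)*3^0 mod 251 = 250, hash=223+250 mod 251 = 222
Option D: s[2]='f'->'b', delta=(2-6)*3^3 mod 251 = 143, hash=223+143 mod 251 = 115
Option E: s[1]='c'->'a', delta=(1-3)*3^4 mod 251 = 89, hash=223+89 mod 251 = 61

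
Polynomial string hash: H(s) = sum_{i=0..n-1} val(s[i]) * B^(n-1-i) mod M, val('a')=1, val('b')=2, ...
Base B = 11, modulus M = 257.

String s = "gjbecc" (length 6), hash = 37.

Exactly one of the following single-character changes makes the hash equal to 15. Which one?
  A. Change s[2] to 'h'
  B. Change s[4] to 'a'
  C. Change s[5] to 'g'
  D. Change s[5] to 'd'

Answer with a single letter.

Option A: s[2]='b'->'h', delta=(8-2)*11^3 mod 257 = 19, hash=37+19 mod 257 = 56
Option B: s[4]='c'->'a', delta=(1-3)*11^1 mod 257 = 235, hash=37+235 mod 257 = 15 <-- target
Option C: s[5]='c'->'g', delta=(7-3)*11^0 mod 257 = 4, hash=37+4 mod 257 = 41
Option D: s[5]='c'->'d', delta=(4-3)*11^0 mod 257 = 1, hash=37+1 mod 257 = 38

Answer: B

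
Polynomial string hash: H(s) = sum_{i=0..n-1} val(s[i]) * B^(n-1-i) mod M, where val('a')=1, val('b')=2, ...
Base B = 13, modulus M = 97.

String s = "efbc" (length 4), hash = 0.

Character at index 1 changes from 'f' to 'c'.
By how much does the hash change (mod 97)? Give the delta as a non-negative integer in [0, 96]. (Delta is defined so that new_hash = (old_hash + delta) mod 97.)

Delta formula: (val(new) - val(old)) * B^(n-1-k) mod M
  val('c') - val('f') = 3 - 6 = -3
  B^(n-1-k) = 13^2 mod 97 = 72
  Delta = -3 * 72 mod 97 = 75

Answer: 75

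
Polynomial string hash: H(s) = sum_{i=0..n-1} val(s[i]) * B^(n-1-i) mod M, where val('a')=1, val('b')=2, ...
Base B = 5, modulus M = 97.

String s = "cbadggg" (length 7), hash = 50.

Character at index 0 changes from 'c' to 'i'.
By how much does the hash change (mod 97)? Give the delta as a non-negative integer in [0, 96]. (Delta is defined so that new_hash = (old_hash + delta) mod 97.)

Answer: 48

Derivation:
Delta formula: (val(new) - val(old)) * B^(n-1-k) mod M
  val('i') - val('c') = 9 - 3 = 6
  B^(n-1-k) = 5^6 mod 97 = 8
  Delta = 6 * 8 mod 97 = 48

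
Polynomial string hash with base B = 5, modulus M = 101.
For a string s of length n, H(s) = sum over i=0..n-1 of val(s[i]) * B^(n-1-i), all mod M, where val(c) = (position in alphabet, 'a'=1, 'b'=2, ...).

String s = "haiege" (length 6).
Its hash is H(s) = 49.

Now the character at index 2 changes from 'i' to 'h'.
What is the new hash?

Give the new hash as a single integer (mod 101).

val('i') = 9, val('h') = 8
Position k = 2, exponent = n-1-k = 3
B^3 mod M = 5^3 mod 101 = 24
Delta = (8 - 9) * 24 mod 101 = 77
New hash = (49 + 77) mod 101 = 25

Answer: 25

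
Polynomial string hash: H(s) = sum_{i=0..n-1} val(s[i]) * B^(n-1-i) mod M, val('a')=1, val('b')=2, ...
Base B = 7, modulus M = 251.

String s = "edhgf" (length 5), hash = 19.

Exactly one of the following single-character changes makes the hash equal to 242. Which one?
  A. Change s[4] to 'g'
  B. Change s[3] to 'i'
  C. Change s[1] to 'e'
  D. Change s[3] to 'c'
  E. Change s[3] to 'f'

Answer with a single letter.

Option A: s[4]='f'->'g', delta=(7-6)*7^0 mod 251 = 1, hash=19+1 mod 251 = 20
Option B: s[3]='g'->'i', delta=(9-7)*7^1 mod 251 = 14, hash=19+14 mod 251 = 33
Option C: s[1]='d'->'e', delta=(5-4)*7^3 mod 251 = 92, hash=19+92 mod 251 = 111
Option D: s[3]='g'->'c', delta=(3-7)*7^1 mod 251 = 223, hash=19+223 mod 251 = 242 <-- target
Option E: s[3]='g'->'f', delta=(6-7)*7^1 mod 251 = 244, hash=19+244 mod 251 = 12

Answer: D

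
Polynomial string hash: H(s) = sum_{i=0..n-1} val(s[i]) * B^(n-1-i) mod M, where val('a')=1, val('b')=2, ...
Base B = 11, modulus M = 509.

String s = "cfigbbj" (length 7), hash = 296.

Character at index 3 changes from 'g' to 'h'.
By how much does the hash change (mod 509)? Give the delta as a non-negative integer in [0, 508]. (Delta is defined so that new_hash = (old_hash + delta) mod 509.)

Answer: 313

Derivation:
Delta formula: (val(new) - val(old)) * B^(n-1-k) mod M
  val('h') - val('g') = 8 - 7 = 1
  B^(n-1-k) = 11^3 mod 509 = 313
  Delta = 1 * 313 mod 509 = 313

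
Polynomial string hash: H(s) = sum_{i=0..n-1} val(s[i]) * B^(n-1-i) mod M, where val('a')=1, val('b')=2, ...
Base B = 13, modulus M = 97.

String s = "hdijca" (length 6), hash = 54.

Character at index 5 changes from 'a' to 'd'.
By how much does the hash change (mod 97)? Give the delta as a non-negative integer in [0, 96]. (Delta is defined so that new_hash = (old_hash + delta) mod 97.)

Delta formula: (val(new) - val(old)) * B^(n-1-k) mod M
  val('d') - val('a') = 4 - 1 = 3
  B^(n-1-k) = 13^0 mod 97 = 1
  Delta = 3 * 1 mod 97 = 3

Answer: 3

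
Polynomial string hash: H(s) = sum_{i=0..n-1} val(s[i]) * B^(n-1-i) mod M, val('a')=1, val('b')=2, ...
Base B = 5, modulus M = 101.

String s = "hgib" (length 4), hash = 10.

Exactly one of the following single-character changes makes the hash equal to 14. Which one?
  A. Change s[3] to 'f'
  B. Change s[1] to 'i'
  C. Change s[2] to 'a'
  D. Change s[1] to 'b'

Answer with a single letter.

Option A: s[3]='b'->'f', delta=(6-2)*5^0 mod 101 = 4, hash=10+4 mod 101 = 14 <-- target
Option B: s[1]='g'->'i', delta=(9-7)*5^2 mod 101 = 50, hash=10+50 mod 101 = 60
Option C: s[2]='i'->'a', delta=(1-9)*5^1 mod 101 = 61, hash=10+61 mod 101 = 71
Option D: s[1]='g'->'b', delta=(2-7)*5^2 mod 101 = 77, hash=10+77 mod 101 = 87

Answer: A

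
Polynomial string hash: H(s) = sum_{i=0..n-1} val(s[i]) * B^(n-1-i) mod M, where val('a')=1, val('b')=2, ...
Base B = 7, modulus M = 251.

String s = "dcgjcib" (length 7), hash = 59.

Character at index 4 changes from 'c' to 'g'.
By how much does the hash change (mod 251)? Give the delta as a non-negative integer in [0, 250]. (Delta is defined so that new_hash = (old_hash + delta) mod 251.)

Delta formula: (val(new) - val(old)) * B^(n-1-k) mod M
  val('g') - val('c') = 7 - 3 = 4
  B^(n-1-k) = 7^2 mod 251 = 49
  Delta = 4 * 49 mod 251 = 196

Answer: 196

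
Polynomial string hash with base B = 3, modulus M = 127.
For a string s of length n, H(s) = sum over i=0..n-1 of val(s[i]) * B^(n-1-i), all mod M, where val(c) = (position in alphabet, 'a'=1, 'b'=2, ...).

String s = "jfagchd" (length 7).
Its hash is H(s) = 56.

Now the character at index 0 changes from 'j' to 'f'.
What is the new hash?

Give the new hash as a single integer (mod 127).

val('j') = 10, val('f') = 6
Position k = 0, exponent = n-1-k = 6
B^6 mod M = 3^6 mod 127 = 94
Delta = (6 - 10) * 94 mod 127 = 5
New hash = (56 + 5) mod 127 = 61

Answer: 61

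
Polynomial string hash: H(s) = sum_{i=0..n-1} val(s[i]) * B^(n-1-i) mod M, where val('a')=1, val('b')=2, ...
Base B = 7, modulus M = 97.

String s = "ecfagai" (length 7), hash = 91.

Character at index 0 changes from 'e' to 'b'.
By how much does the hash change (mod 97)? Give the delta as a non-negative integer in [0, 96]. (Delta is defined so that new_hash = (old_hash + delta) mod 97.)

Answer: 36

Derivation:
Delta formula: (val(new) - val(old)) * B^(n-1-k) mod M
  val('b') - val('e') = 2 - 5 = -3
  B^(n-1-k) = 7^6 mod 97 = 85
  Delta = -3 * 85 mod 97 = 36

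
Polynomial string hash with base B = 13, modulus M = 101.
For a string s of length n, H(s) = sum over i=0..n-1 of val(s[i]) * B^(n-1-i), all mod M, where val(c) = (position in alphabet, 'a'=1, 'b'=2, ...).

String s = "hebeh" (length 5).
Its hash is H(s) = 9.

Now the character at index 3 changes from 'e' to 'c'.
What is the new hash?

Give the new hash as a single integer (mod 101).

val('e') = 5, val('c') = 3
Position k = 3, exponent = n-1-k = 1
B^1 mod M = 13^1 mod 101 = 13
Delta = (3 - 5) * 13 mod 101 = 75
New hash = (9 + 75) mod 101 = 84

Answer: 84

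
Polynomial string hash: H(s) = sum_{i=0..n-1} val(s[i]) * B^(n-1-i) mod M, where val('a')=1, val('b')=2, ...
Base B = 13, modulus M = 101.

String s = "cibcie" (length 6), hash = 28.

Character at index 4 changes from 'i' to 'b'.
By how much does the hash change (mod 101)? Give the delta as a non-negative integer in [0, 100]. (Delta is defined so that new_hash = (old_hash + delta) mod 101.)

Delta formula: (val(new) - val(old)) * B^(n-1-k) mod M
  val('b') - val('i') = 2 - 9 = -7
  B^(n-1-k) = 13^1 mod 101 = 13
  Delta = -7 * 13 mod 101 = 10

Answer: 10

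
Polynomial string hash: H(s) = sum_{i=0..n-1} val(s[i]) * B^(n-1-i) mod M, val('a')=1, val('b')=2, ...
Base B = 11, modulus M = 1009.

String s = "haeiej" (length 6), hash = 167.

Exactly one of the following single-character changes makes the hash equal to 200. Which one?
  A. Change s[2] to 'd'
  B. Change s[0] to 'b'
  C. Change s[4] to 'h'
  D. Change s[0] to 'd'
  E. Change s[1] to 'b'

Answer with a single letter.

Option A: s[2]='e'->'d', delta=(4-5)*11^3 mod 1009 = 687, hash=167+687 mod 1009 = 854
Option B: s[0]='h'->'b', delta=(2-8)*11^5 mod 1009 = 316, hash=167+316 mod 1009 = 483
Option C: s[4]='e'->'h', delta=(8-5)*11^1 mod 1009 = 33, hash=167+33 mod 1009 = 200 <-- target
Option D: s[0]='h'->'d', delta=(4-8)*11^5 mod 1009 = 547, hash=167+547 mod 1009 = 714
Option E: s[1]='a'->'b', delta=(2-1)*11^4 mod 1009 = 515, hash=167+515 mod 1009 = 682

Answer: C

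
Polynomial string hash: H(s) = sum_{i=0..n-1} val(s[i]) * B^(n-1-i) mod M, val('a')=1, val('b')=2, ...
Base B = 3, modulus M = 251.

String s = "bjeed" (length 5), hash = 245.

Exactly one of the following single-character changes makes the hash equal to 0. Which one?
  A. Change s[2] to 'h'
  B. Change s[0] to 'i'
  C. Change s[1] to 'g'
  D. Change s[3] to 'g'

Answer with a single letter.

Option A: s[2]='e'->'h', delta=(8-5)*3^2 mod 251 = 27, hash=245+27 mod 251 = 21
Option B: s[0]='b'->'i', delta=(9-2)*3^4 mod 251 = 65, hash=245+65 mod 251 = 59
Option C: s[1]='j'->'g', delta=(7-10)*3^3 mod 251 = 170, hash=245+170 mod 251 = 164
Option D: s[3]='e'->'g', delta=(7-5)*3^1 mod 251 = 6, hash=245+6 mod 251 = 0 <-- target

Answer: D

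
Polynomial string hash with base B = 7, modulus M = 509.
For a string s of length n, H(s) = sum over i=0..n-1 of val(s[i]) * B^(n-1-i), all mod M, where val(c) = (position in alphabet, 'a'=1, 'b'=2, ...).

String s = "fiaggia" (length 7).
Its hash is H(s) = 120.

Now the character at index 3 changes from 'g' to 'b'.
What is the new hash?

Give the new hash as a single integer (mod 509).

Answer: 441

Derivation:
val('g') = 7, val('b') = 2
Position k = 3, exponent = n-1-k = 3
B^3 mod M = 7^3 mod 509 = 343
Delta = (2 - 7) * 343 mod 509 = 321
New hash = (120 + 321) mod 509 = 441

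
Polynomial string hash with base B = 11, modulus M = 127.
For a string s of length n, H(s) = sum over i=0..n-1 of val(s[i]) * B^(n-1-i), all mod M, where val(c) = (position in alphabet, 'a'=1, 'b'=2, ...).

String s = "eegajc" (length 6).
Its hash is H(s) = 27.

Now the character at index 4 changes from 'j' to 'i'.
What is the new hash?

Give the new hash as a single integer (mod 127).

val('j') = 10, val('i') = 9
Position k = 4, exponent = n-1-k = 1
B^1 mod M = 11^1 mod 127 = 11
Delta = (9 - 10) * 11 mod 127 = 116
New hash = (27 + 116) mod 127 = 16

Answer: 16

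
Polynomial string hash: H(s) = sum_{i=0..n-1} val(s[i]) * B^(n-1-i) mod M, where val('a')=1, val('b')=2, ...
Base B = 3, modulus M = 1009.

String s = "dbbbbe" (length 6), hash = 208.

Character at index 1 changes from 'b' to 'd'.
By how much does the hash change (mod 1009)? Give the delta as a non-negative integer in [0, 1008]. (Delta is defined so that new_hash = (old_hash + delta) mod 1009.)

Answer: 162

Derivation:
Delta formula: (val(new) - val(old)) * B^(n-1-k) mod M
  val('d') - val('b') = 4 - 2 = 2
  B^(n-1-k) = 3^4 mod 1009 = 81
  Delta = 2 * 81 mod 1009 = 162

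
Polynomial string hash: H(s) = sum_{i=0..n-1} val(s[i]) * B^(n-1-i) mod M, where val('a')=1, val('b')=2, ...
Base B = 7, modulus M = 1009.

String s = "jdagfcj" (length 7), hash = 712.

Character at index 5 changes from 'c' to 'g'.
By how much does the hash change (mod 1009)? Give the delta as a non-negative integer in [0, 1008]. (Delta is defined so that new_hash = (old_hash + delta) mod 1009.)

Answer: 28

Derivation:
Delta formula: (val(new) - val(old)) * B^(n-1-k) mod M
  val('g') - val('c') = 7 - 3 = 4
  B^(n-1-k) = 7^1 mod 1009 = 7
  Delta = 4 * 7 mod 1009 = 28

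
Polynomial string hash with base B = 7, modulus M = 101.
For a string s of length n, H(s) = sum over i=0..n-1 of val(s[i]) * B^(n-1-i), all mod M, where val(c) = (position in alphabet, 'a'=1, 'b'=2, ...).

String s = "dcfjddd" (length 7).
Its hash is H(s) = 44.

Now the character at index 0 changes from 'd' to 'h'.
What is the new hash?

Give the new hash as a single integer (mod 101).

Answer: 81

Derivation:
val('d') = 4, val('h') = 8
Position k = 0, exponent = n-1-k = 6
B^6 mod M = 7^6 mod 101 = 85
Delta = (8 - 4) * 85 mod 101 = 37
New hash = (44 + 37) mod 101 = 81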